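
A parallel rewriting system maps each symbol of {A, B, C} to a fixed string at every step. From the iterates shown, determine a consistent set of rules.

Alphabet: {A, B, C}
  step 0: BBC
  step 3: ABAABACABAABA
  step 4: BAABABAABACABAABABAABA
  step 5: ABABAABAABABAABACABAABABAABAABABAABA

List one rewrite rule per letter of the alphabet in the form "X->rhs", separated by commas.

A->BA, B->A, C->CA

  step 4 ⇒ step 5: BAABABAABACABAABABAABA ⇒ A·BA·BA·A·BA·A·BA·BA·A·BA·CA·BA·A·BA·BA·A·BA·A·BA·BA·A·BA
    A ↦ BA
    B ↦ A
    C ↦ CA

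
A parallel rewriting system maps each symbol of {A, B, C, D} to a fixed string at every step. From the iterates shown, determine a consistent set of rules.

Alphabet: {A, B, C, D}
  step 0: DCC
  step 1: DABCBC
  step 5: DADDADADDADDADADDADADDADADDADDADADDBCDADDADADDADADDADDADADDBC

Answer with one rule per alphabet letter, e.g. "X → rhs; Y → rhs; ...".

A->D, B->DD, C->BC, D->DA

  step 0 ⇒ step 1: DCC ⇒ DA·BC·BC
    C ↦ BC
    D ↦ DA
    A ↦ D  (constrained at step 1)
    B ↦ DD  (constrained at step 1)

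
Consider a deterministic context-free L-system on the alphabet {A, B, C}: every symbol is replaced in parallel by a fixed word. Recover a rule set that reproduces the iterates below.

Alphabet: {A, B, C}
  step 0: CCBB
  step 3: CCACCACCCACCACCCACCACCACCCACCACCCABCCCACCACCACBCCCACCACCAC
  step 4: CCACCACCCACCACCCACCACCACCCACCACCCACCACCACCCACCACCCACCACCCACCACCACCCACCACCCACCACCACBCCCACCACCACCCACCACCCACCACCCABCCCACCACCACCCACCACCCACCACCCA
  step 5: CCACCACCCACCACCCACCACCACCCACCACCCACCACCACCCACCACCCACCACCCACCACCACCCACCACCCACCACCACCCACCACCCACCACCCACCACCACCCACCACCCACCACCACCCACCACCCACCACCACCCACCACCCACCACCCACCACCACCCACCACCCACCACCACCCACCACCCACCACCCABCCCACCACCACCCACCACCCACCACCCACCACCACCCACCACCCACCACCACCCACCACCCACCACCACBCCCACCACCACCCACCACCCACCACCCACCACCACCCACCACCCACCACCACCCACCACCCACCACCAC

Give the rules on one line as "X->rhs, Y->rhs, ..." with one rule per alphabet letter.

  step 4 ⇒ step 5: CCACCACCCACCACCCACCACCACCCACCACCCACCACCACCCACCACCCACCACCCACCACCACCCACCACCCACCACCACBCCCACCACCACCCACCACCCACCACCCABCCCACCACCACCCACCACCCACCACCCA ⇒ CCA·CCA·C·CCA·CCA·C·CCA·CCA·CCA·C·CCA·CCA·C·CCA·CCA·CCA·C·CCA·CCA·C·CCA·CCA·C·CCA·CCA·CCA·C·CCA·CCA·C·CCA·CCA·CCA·C·CCA·CCA·C·CCA·CCA·C·CCA·CCA·CCA·C·CCA·CCA·C·CCA·CCA·CCA·C·CCA·CCA·C·CCA·CCA·CCA·C·CCA·CCA·C·CCA·CCA·C·CCA·CCA·CCA·C·CCA·CCA·C·CCA·CCA·CCA·C·CCA·CCA·C·CCA·CCA·C·CCA·BC·CCA·CCA·CCA·C·CCA·CCA·C·CCA·CCA·C·CCA·CCA·CCA·C·CCA·CCA·C·CCA·CCA·CCA·C·CCA·CCA·C·CCA·CCA·CCA·C·BC·CCA·CCA·CCA·C·CCA·CCA·C·CCA·CCA·C·CCA·CCA·CCA·C·CCA·CCA·C·CCA·CCA·CCA·C·CCA·CCA·C·CCA·CCA·CCA·C
    A ↦ C
    B ↦ BC
    C ↦ CCA

A->C, B->BC, C->CCA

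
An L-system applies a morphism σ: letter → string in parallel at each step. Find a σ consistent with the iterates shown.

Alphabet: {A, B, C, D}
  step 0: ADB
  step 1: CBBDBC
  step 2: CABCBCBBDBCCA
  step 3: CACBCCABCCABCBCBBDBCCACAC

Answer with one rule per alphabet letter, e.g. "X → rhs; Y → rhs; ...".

  step 2 ⇒ step 3: CABCBCBBDBCCA ⇒ CA·C·BC·CA·BC·CA·BC·BC·BBD·BC·CA·CA·C
    A ↦ C
    B ↦ BC
    C ↦ CA
    D ↦ BBD

A->C, B->BC, C->CA, D->BBD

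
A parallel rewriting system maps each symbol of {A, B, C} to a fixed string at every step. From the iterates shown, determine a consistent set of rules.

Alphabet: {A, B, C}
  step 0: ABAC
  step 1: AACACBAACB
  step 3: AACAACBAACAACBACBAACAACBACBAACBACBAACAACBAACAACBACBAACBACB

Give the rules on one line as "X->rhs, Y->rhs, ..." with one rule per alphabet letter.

A->AAC, B->ACB, C->B

  step 0 ⇒ step 1: ABAC ⇒ AAC·ACB·AAC·B
    A ↦ AAC
    B ↦ ACB
    C ↦ B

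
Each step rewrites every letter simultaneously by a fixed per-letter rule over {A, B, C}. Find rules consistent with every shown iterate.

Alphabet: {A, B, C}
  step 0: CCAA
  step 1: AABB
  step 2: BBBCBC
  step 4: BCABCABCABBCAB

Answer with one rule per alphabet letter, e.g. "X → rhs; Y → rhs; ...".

A->B, B->BC, C->A

  step 1 ⇒ step 2: AABB ⇒ B·B·BC·BC
    A ↦ B
    B ↦ BC
  step 0 ⇒ step 1: CCAA ⇒ A·A·B·B
    C ↦ A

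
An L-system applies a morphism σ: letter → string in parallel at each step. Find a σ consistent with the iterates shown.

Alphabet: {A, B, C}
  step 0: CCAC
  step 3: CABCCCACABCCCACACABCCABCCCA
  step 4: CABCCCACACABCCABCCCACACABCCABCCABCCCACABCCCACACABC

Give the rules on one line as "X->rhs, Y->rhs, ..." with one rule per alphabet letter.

A->BC, B->C, C->CA

  step 3 ⇒ step 4: CABCCCACABCCCACACABCCABCCCA ⇒ CA·BC·C·CA·CA·CA·BC·CA·BC·C·CA·CA·CA·BC·CA·BC·CA·BC·C·CA·CA·BC·C·CA·CA·CA·BC
    A ↦ BC
    B ↦ C
    C ↦ CA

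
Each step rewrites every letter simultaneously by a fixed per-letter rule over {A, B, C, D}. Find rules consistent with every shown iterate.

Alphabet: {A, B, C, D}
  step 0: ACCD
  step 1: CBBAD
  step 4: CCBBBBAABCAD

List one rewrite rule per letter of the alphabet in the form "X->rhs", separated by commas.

  step 0 ⇒ step 1: ACCD ⇒ C·B·B·AD
    A ↦ C
    C ↦ B
    D ↦ AD
    B ↦ AA  (constrained at step 1)

A->C, B->AA, C->B, D->AD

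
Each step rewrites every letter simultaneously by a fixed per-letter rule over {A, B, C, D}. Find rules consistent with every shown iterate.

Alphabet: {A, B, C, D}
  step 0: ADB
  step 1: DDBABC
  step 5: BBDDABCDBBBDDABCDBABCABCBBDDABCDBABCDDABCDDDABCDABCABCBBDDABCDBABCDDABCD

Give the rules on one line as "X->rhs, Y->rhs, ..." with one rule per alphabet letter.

  step 0 ⇒ step 1: ADB ⇒ DD·B·ABC
    A ↦ DD
    B ↦ ABC
    D ↦ B
    C ↦ D  (constrained at step 1)

A->DD, B->ABC, C->D, D->B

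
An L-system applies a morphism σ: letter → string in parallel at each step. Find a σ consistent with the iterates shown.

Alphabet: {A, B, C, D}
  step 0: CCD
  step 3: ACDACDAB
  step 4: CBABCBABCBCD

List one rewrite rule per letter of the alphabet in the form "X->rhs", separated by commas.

  step 3 ⇒ step 4: ACDACDAB ⇒ CB·A·B·CB·A·B·CB·CD
    A ↦ CB
    B ↦ CD
    C ↦ A
    D ↦ B

A->CB, B->CD, C->A, D->B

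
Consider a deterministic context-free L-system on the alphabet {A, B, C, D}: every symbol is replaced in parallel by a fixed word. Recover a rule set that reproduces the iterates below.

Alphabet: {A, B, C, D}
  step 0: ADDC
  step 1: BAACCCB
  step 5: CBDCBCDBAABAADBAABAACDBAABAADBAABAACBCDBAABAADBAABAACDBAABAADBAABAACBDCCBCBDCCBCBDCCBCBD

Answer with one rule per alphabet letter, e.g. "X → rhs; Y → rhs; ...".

A->BAA, B->D, C->CB, D->C

  step 0 ⇒ step 1: ADDC ⇒ BAA·C·C·CB
    A ↦ BAA
    C ↦ CB
    D ↦ C
    B ↦ D  (constrained at step 1)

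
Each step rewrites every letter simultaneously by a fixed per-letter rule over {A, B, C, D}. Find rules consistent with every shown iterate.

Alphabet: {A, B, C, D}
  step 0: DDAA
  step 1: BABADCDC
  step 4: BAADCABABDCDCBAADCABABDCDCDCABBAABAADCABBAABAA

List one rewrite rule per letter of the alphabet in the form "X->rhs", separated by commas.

  step 0 ⇒ step 1: DDAA ⇒ BA·BA·DC·DC
    A ↦ DC
    D ↦ BA
    B ↦ AB  (constrained at step 1)
    C ↦ A  (constrained at step 1)

A->DC, B->AB, C->A, D->BA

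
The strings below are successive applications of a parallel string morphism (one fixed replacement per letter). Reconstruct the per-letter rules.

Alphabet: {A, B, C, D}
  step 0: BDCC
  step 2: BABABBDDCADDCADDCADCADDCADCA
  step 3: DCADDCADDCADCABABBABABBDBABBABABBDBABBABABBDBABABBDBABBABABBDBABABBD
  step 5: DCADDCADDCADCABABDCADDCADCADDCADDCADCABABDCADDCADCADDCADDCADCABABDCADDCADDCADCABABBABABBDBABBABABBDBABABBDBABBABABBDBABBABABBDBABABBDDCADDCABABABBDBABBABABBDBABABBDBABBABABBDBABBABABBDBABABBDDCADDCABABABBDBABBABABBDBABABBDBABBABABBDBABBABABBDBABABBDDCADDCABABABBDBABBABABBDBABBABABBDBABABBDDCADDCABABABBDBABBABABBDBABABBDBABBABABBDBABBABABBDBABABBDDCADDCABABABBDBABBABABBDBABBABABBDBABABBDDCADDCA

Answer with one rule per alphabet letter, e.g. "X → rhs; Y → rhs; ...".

A->D, B->DCA, C->ABB, D->BAB

  step 2 ⇒ step 3: BABABBDDCADDCADDCADCADDCADCA ⇒ DCA·D·DCA·D·DCA·DCA·BAB·BAB·ABB·D·BAB·BAB·ABB·D·BAB·BAB·ABB·D·BAB·ABB·D·BAB·BAB·ABB·D·BAB·ABB·D
    A ↦ D
    B ↦ DCA
    C ↦ ABB
    D ↦ BAB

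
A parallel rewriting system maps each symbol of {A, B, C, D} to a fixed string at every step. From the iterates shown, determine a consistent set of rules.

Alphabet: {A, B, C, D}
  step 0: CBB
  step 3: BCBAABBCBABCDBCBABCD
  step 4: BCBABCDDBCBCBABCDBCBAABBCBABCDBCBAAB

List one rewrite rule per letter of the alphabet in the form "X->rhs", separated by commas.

A->D, B->BC, C->BA, D->AB

  step 3 ⇒ step 4: BCBAABBCBABCDBCBABCD ⇒ BC·BA·BC·D·D·BC·BC·BA·BC·D·BC·BA·AB·BC·BA·BC·D·BC·BA·AB
    A ↦ D
    B ↦ BC
    C ↦ BA
    D ↦ AB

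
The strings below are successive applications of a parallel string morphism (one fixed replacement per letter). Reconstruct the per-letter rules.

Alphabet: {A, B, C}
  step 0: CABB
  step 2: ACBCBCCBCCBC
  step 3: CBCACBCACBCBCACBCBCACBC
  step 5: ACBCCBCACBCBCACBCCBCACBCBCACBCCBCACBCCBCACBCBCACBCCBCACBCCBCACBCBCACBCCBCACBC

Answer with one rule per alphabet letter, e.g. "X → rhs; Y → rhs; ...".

  step 2 ⇒ step 3: ACBCBCCBCCBC ⇒ C·BC·AC·BC·AC·BC·BC·AC·BC·BC·AC·BC
    A ↦ C
    B ↦ AC
    C ↦ BC

A->C, B->AC, C->BC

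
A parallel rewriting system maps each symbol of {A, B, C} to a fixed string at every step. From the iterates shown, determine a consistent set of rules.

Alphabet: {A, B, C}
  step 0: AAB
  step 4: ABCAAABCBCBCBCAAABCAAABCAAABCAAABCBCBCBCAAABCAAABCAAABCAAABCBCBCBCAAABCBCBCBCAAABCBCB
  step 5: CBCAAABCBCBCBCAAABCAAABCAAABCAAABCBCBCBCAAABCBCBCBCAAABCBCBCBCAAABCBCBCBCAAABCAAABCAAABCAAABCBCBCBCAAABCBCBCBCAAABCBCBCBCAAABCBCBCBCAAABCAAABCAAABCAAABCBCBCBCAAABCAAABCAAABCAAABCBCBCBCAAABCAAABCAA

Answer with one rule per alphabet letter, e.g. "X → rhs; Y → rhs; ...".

  step 4 ⇒ step 5: ABCAAABCBCBCBCAAABCAAABCAAABCAAABCBCBCBCAAABCAAABCAAABCAAABCBCBCBCAAABCBCBCBCAAABCBCB ⇒ CB·CAA·AB·CB·CB·CB·CAA·AB·CAA·AB·CAA·AB·CAA·AB·CB·CB·CB·CAA·AB·CB·CB·CB·CAA·AB·CB·CB·CB·CAA·AB·CB·CB·CB·CAA·AB·CAA·AB·CAA·AB·CAA·AB·CB·CB·CB·CAA·AB·CB·CB·CB·CAA·AB·CB·CB·CB·CAA·AB·CB·CB·CB·CAA·AB·CAA·AB·CAA·AB·CAA·AB·CB·CB·CB·CAA·AB·CAA·AB·CAA·AB·CAA·AB·CB·CB·CB·CAA·AB·CAA·AB·CAA
    A ↦ CB
    B ↦ CAA
    C ↦ AB

A->CB, B->CAA, C->AB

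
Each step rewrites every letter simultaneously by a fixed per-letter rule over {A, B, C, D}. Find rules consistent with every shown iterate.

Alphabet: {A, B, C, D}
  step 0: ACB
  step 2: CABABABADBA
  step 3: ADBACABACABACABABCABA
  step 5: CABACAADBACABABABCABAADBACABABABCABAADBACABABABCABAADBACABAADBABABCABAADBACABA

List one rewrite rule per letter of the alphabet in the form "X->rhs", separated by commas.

  step 2 ⇒ step 3: CABABABADBA ⇒ AD·BA·CA·BA·CA·BA·CA·BA·B·CA·BA
    A ↦ BA
    B ↦ CA
    C ↦ AD
    D ↦ B

A->BA, B->CA, C->AD, D->B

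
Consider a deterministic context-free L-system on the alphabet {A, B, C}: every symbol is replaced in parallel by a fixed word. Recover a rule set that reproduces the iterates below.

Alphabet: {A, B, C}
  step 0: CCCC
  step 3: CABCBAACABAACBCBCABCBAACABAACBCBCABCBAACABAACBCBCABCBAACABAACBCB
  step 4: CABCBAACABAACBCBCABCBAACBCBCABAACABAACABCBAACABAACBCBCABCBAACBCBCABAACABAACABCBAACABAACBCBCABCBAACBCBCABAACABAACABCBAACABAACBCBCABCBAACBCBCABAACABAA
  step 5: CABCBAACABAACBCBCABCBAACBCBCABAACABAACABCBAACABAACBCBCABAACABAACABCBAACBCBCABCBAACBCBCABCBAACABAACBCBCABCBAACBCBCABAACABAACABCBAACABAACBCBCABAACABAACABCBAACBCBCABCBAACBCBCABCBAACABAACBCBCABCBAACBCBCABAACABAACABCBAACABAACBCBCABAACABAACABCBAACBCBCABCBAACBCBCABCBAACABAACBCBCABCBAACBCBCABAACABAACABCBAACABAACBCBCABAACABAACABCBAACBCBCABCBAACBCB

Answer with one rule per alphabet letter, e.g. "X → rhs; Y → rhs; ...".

A->CB, B->AA, C->CAB

  step 4 ⇒ step 5: CABCBAACABAACBCBCABCBAACBCBCABAACABAACABCBAACABAACBCBCABCBAACBCBCABAACABAACABCBAACABAACBCBCABCBAACBCBCABAACABAACABCBAACABAACBCBCABCBAACBCBCABAACABAA ⇒ CAB·CB·AA·CAB·AA·CB·CB·CAB·CB·AA·CB·CB·CAB·AA·CAB·AA·CAB·CB·AA·CAB·AA·CB·CB·CAB·AA·CAB·AA·CAB·CB·AA·CB·CB·CAB·CB·AA·CB·CB·CAB·CB·AA·CAB·AA·CB·CB·CAB·CB·AA·CB·CB·CAB·AA·CAB·AA·CAB·CB·AA·CAB·AA·CB·CB·CAB·AA·CAB·AA·CAB·CB·AA·CB·CB·CAB·CB·AA·CB·CB·CAB·CB·AA·CAB·AA·CB·CB·CAB·CB·AA·CB·CB·CAB·AA·CAB·AA·CAB·CB·AA·CAB·AA·CB·CB·CAB·AA·CAB·AA·CAB·CB·AA·CB·CB·CAB·CB·AA·CB·CB·CAB·CB·AA·CAB·AA·CB·CB·CAB·CB·AA·CB·CB·CAB·AA·CAB·AA·CAB·CB·AA·CAB·AA·CB·CB·CAB·AA·CAB·AA·CAB·CB·AA·CB·CB·CAB·CB·AA·CB·CB
    A ↦ CB
    B ↦ AA
    C ↦ CAB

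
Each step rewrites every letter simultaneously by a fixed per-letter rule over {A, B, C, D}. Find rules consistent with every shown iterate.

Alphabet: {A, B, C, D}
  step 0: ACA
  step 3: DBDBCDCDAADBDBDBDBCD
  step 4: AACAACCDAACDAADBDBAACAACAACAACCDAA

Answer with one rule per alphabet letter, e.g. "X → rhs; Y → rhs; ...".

  step 3 ⇒ step 4: DBDBCDCDAADBDBDBDBCD ⇒ AA·C·AA·C·CD·AA·CD·AA·DB·DB·AA·C·AA·C·AA·C·AA·C·CD·AA
    A ↦ DB
    B ↦ C
    C ↦ CD
    D ↦ AA

A->DB, B->C, C->CD, D->AA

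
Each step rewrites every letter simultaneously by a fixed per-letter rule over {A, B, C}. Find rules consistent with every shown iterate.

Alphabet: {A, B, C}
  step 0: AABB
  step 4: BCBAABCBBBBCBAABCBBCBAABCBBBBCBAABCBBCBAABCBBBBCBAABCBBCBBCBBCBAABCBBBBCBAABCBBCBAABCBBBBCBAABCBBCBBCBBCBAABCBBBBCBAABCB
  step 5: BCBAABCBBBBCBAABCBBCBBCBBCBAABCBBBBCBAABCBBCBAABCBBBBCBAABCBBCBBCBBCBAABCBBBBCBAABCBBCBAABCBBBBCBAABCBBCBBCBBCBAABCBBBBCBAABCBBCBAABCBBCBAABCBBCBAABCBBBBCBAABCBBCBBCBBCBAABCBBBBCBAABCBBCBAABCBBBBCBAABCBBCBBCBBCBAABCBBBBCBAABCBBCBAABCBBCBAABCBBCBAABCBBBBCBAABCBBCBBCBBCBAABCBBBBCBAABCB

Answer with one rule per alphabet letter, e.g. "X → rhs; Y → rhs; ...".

  step 4 ⇒ step 5: BCBAABCBBBBCBAABCBBCBAABCBBBBCBAABCBBCBAABCBBBBCBAABCBBCBBCBBCBAABCBBBBCBAABCBBCBAABCBBBBCBAABCBBCBBCBBCBAABCBBBBCBAABCB ⇒ BCB·AA·BCB·B·B·BCB·AA·BCB·BCB·BCB·BCB·AA·BCB·B·B·BCB·AA·BCB·BCB·AA·BCB·B·B·BCB·AA·BCB·BCB·BCB·BCB·AA·BCB·B·B·BCB·AA·BCB·BCB·AA·BCB·B·B·BCB·AA·BCB·BCB·BCB·BCB·AA·BCB·B·B·BCB·AA·BCB·BCB·AA·BCB·BCB·AA·BCB·BCB·AA·BCB·B·B·BCB·AA·BCB·BCB·BCB·BCB·AA·BCB·B·B·BCB·AA·BCB·BCB·AA·BCB·B·B·BCB·AA·BCB·BCB·BCB·BCB·AA·BCB·B·B·BCB·AA·BCB·BCB·AA·BCB·BCB·AA·BCB·BCB·AA·BCB·B·B·BCB·AA·BCB·BCB·BCB·BCB·AA·BCB·B·B·BCB·AA·BCB
    A ↦ B
    B ↦ BCB
    C ↦ AA

A->B, B->BCB, C->AA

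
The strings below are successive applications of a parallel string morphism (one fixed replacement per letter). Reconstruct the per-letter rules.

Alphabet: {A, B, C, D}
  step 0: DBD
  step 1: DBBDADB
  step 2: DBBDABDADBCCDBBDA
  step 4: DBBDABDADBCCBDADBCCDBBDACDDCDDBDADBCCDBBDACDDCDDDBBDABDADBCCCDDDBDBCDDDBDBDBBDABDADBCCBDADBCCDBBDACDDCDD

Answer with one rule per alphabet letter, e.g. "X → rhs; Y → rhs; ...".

  step 1 ⇒ step 2: DBBDADB ⇒ DB·BDA·BDA·DB·CC·DB·BDA
    A ↦ CC
    B ↦ BDA
    D ↦ DB
    C ↦ CDD  (constrained at step 2)

A->CC, B->BDA, C->CDD, D->DB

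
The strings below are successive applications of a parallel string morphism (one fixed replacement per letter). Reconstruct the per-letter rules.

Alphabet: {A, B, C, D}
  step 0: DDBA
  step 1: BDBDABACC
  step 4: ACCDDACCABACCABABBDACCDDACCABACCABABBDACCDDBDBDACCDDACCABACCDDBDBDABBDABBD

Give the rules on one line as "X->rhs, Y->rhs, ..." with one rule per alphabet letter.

A->ACC, B->AB, C->D, D->BD

  step 0 ⇒ step 1: DDBA ⇒ BD·BD·AB·ACC
    A ↦ ACC
    B ↦ AB
    D ↦ BD
    C ↦ D  (constrained at step 1)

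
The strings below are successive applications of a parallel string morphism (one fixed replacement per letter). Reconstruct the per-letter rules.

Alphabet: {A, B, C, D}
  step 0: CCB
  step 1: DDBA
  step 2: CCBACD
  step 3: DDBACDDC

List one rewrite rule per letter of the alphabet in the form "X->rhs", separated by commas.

A->CD, B->BA, C->D, D->C

  step 2 ⇒ step 3: CCBACD ⇒ D·D·BA·CD·D·C
    A ↦ CD
    B ↦ BA
    C ↦ D
    D ↦ C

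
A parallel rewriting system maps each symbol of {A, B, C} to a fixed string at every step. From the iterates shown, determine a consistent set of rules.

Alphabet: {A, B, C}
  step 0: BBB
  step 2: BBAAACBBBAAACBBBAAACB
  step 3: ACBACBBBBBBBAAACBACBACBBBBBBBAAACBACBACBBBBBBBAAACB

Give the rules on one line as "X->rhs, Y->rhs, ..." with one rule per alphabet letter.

A->BB, B->ACB, C->AA

  step 2 ⇒ step 3: BBAAACBBBAAACBBBAAACB ⇒ ACB·ACB·BB·BB·BB·AA·ACB·ACB·ACB·BB·BB·BB·AA·ACB·ACB·ACB·BB·BB·BB·AA·ACB
    A ↦ BB
    B ↦ ACB
    C ↦ AA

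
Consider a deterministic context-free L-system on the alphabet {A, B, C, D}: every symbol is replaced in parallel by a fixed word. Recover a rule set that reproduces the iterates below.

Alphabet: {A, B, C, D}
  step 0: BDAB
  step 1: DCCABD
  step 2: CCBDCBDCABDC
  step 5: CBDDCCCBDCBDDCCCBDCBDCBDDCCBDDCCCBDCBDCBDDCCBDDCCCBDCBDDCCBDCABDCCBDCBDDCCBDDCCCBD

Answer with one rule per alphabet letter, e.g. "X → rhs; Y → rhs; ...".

  step 1 ⇒ step 2: DCCABD ⇒ C·CBD·CBD·CAB·D·C
    A ↦ CAB
    B ↦ D
    C ↦ CBD
    D ↦ C

A->CAB, B->D, C->CBD, D->C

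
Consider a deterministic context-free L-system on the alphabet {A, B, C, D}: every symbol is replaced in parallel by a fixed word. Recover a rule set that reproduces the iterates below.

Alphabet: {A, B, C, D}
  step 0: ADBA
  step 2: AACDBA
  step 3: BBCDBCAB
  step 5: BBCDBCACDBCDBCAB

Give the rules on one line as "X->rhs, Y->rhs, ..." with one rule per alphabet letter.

  step 2 ⇒ step 3: AACDBA ⇒ B·B·CD·BC·A·B
    A ↦ B
    B ↦ A
    C ↦ CD
    D ↦ BC

A->B, B->A, C->CD, D->BC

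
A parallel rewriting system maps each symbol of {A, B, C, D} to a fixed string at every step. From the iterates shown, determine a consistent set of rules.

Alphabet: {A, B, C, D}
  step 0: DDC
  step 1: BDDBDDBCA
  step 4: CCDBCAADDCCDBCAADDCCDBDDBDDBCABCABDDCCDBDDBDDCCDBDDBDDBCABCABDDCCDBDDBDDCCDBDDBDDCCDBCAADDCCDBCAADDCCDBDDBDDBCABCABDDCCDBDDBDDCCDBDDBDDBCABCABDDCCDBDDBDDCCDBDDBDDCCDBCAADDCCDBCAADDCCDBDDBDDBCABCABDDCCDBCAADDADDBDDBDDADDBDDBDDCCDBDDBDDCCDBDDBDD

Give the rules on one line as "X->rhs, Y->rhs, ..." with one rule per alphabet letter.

A->ADD, B->CCD, C->BCA, D->BDD

  step 0 ⇒ step 1: DDC ⇒ BDD·BDD·BCA
    C ↦ BCA
    D ↦ BDD
    A ↦ ADD  (constrained at step 1)
    B ↦ CCD  (constrained at step 1)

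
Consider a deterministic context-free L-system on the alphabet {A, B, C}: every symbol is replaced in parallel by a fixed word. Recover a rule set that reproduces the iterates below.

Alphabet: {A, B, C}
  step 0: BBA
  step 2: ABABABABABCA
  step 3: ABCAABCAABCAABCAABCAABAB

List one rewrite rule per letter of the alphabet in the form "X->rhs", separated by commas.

  step 2 ⇒ step 3: ABABABABABCA ⇒ AB·CA·AB·CA·AB·CA·AB·CA·AB·CA·AB·AB
    A ↦ AB
    B ↦ CA
    C ↦ AB

A->AB, B->CA, C->AB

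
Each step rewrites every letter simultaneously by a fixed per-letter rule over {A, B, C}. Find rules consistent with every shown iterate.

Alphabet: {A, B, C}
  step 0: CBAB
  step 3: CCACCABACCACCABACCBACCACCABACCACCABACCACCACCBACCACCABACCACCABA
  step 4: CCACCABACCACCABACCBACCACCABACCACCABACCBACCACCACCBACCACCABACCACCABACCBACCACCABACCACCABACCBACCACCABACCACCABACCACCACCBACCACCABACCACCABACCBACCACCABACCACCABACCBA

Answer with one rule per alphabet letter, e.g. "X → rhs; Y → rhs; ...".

  step 3 ⇒ step 4: CCACCABACCACCABACCBACCACCABACCACCABACCACCACCBACCACCABACCACCABA ⇒ CCA·CCA·BA·CCA·CCA·BA·CC·BA·CCA·CCA·BA·CCA·CCA·BA·CC·BA·CCA·CCA·CC·BA·CCA·CCA·BA·CCA·CCA·BA·CC·BA·CCA·CCA·BA·CCA·CCA·BA·CC·BA·CCA·CCA·BA·CCA·CCA·BA·CCA·CCA·CC·BA·CCA·CCA·BA·CCA·CCA·BA·CC·BA·CCA·CCA·BA·CCA·CCA·BA·CC·BA
    A ↦ BA
    B ↦ CC
    C ↦ CCA

A->BA, B->CC, C->CCA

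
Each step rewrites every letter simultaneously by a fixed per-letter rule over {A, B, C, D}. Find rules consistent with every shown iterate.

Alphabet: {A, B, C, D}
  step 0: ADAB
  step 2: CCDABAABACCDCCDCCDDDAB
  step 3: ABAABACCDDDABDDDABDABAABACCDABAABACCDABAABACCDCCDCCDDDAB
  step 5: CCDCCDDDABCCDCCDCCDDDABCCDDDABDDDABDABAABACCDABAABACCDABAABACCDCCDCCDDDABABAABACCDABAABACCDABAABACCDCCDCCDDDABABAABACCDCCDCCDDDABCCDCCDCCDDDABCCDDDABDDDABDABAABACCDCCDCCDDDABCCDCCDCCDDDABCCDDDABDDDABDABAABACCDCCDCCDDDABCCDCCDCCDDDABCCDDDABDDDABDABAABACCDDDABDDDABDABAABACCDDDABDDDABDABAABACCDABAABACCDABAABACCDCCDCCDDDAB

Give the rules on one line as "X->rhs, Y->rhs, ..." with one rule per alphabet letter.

  step 2 ⇒ step 3: CCDABAABACCDCCDCCDDDAB ⇒ ABA·ABA·CCD·D·DAB·D·D·DAB·D·ABA·ABA·CCD·ABA·ABA·CCD·ABA·ABA·CCD·CCD·CCD·D·DAB
    A ↦ D
    B ↦ DAB
    C ↦ ABA
    D ↦ CCD

A->D, B->DAB, C->ABA, D->CCD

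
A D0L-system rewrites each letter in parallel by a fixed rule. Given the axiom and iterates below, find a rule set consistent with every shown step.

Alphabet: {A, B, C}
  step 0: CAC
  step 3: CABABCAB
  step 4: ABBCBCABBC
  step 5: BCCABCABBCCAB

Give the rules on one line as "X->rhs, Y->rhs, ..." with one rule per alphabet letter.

A->B, B->C, C->AB

  step 4 ⇒ step 5: ABBCBCABBC ⇒ B·C·C·AB·C·AB·B·C·C·AB
    A ↦ B
    B ↦ C
    C ↦ AB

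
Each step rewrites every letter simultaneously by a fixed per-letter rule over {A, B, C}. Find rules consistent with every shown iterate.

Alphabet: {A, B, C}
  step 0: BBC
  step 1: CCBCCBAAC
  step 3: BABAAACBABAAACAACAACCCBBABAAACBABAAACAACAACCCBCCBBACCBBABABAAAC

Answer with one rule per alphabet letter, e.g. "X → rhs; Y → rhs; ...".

  step 0 ⇒ step 1: BBC ⇒ CCB·CCB·AAC
    B ↦ CCB
    C ↦ AAC
    A ↦ BA  (constrained at step 1)

A->BA, B->CCB, C->AAC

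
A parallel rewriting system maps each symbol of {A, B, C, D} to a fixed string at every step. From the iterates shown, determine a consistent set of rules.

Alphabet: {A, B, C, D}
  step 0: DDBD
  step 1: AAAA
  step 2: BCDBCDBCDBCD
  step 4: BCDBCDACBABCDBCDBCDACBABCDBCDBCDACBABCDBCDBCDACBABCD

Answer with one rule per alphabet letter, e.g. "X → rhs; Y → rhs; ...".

  step 1 ⇒ step 2: AAAA ⇒ BCD·BCD·BCD·BCD
    A ↦ BCD
  step 0 ⇒ step 1: DDBD ⇒ A·A·A·A
    B ↦ A
    C ↦ ACB  (constrained at step 2)
  step 0 ⇒ step 1: DDBD ⇒ A·A·A·A
    D ↦ A

A->BCD, B->A, C->ACB, D->A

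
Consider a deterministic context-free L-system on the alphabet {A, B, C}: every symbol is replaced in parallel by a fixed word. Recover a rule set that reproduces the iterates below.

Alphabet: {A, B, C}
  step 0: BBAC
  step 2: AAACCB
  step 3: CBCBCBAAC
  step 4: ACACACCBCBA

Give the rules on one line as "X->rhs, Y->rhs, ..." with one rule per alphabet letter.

  step 3 ⇒ step 4: CBCBCBAAC ⇒ A·C·A·C·A·C·CB·CB·A
    A ↦ CB
    B ↦ C
    C ↦ A

A->CB, B->C, C->A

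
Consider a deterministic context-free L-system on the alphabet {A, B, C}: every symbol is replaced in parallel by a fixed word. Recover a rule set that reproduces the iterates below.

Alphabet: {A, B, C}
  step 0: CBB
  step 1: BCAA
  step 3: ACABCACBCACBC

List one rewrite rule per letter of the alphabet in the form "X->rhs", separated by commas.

A->AC, B->A, C->BC

  step 0 ⇒ step 1: CBB ⇒ BC·A·A
    B ↦ A
    C ↦ BC
    A ↦ AC  (constrained at step 1)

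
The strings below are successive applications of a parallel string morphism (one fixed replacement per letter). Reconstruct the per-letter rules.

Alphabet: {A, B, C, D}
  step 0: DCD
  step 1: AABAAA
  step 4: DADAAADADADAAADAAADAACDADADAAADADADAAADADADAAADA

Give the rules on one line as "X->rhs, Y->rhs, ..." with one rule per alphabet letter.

A->DA, B->AC, C->BA, D->AA

  step 0 ⇒ step 1: DCD ⇒ AA·BA·AA
    C ↦ BA
    D ↦ AA
    A ↦ DA  (constrained at step 1)
    B ↦ AC  (constrained at step 1)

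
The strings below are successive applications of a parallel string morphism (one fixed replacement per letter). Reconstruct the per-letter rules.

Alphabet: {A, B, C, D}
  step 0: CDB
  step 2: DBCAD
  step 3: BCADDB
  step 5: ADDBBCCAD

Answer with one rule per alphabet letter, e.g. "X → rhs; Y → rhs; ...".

A->D, B->C, C->AD, D->B

  step 2 ⇒ step 3: DBCAD ⇒ B·C·AD·D·B
    A ↦ D
    B ↦ C
    C ↦ AD
    D ↦ B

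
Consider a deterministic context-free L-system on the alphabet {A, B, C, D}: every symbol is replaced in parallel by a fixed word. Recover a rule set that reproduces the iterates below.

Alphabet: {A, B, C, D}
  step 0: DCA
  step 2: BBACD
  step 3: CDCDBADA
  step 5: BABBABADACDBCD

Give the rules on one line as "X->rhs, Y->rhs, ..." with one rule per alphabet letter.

  step 2 ⇒ step 3: BBACD ⇒ CD·CD·B·AD·A
    A ↦ B
    B ↦ CD
    C ↦ AD
    D ↦ A

A->B, B->CD, C->AD, D->A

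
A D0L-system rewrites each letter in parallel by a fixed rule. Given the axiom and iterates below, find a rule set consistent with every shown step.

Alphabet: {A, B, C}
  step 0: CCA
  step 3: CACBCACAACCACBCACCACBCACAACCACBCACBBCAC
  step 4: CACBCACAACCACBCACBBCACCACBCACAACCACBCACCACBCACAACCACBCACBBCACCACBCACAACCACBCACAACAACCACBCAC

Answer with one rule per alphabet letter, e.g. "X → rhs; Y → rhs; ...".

A->B, B->AAC, C->CAC

  step 3 ⇒ step 4: CACBCACAACCACBCACCACBCACAACCACBCACBBCAC ⇒ CAC·B·CAC·AAC·CAC·B·CAC·B·B·CAC·CAC·B·CAC·AAC·CAC·B·CAC·CAC·B·CAC·AAC·CAC·B·CAC·B·B·CAC·CAC·B·CAC·AAC·CAC·B·CAC·AAC·AAC·CAC·B·CAC
    A ↦ B
    B ↦ AAC
    C ↦ CAC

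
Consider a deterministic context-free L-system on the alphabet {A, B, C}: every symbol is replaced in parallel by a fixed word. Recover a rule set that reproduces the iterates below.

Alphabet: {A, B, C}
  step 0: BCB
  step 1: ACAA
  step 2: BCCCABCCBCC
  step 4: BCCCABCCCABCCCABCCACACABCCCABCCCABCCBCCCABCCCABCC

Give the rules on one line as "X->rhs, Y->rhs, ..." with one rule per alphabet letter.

A->BCC, B->A, C->CA

  step 1 ⇒ step 2: ACAA ⇒ BCC·CA·BCC·BCC
    A ↦ BCC
    C ↦ CA
  step 0 ⇒ step 1: BCB ⇒ A·CA·A
    B ↦ A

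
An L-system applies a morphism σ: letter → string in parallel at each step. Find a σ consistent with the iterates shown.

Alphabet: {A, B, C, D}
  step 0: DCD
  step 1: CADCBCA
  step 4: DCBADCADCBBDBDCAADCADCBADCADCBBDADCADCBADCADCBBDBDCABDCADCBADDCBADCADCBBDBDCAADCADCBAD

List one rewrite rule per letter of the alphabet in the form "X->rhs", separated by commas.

  step 0 ⇒ step 1: DCD ⇒ CA·DCB·CA
    C ↦ DCB
    D ↦ CA
    A ↦ AD  (constrained at step 1)
    B ↦ BD  (constrained at step 1)

A->AD, B->BD, C->DCB, D->CA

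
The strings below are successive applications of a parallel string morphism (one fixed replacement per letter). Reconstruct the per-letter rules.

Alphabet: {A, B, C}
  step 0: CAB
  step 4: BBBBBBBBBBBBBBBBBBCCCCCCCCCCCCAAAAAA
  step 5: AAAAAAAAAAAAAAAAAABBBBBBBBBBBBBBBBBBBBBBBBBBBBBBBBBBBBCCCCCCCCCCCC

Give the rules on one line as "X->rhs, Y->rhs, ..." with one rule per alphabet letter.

A->CC, B->A, C->BBB

  step 4 ⇒ step 5: BBBBBBBBBBBBBBBBBBCCCCCCCCCCCCAAAAAA ⇒ A·A·A·A·A·A·A·A·A·A·A·A·A·A·A·A·A·A·BBB·BBB·BBB·BBB·BBB·BBB·BBB·BBB·BBB·BBB·BBB·BBB·CC·CC·CC·CC·CC·CC
    A ↦ CC
    B ↦ A
    C ↦ BBB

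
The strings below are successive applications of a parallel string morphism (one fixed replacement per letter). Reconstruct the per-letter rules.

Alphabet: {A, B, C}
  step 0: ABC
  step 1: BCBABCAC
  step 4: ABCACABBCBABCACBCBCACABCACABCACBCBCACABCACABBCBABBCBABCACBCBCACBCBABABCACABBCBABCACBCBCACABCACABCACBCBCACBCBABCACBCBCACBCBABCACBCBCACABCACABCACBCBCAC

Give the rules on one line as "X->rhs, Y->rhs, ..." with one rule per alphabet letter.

  step 0 ⇒ step 1: ABC ⇒ BCB·AB·CAC
    A ↦ BCB
    B ↦ AB
    C ↦ CAC

A->BCB, B->AB, C->CAC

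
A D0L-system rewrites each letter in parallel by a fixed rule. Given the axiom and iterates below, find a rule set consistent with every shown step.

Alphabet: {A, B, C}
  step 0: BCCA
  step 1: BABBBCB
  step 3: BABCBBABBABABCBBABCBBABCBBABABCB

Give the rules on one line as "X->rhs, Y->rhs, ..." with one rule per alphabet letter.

A->BCB, B->BA, C->B

  step 0 ⇒ step 1: BCCA ⇒ BA·B·B·BCB
    A ↦ BCB
    B ↦ BA
    C ↦ B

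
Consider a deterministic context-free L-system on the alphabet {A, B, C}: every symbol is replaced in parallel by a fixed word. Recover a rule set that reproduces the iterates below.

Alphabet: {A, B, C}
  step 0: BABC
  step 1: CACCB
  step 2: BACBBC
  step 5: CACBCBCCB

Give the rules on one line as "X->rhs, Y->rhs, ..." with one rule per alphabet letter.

  step 1 ⇒ step 2: CACCB ⇒ B·AC·B·B·C
    A ↦ AC
    B ↦ C
    C ↦ B

A->AC, B->C, C->B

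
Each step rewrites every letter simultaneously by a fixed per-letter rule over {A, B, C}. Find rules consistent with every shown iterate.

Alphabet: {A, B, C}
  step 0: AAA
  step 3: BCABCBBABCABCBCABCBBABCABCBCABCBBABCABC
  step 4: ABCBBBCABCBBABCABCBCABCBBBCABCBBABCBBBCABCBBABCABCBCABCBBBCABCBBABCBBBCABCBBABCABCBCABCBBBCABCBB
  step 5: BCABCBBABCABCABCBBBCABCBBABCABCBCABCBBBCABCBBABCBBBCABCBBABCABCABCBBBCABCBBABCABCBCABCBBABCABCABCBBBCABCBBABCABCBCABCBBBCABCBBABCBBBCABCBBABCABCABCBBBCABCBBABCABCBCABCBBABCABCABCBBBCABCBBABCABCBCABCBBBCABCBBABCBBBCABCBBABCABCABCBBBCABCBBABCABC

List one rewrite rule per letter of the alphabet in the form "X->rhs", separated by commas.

  step 4 ⇒ step 5: ABCBBBCABCBBABCABCBCABCBBBCABCBBABCBBBCABCBBABCABCBCABCBBBCABCBBABCBBBCABCBBABCABCBCABCBBBCABCBB ⇒ BC·ABC·BB·ABC·ABC·ABC·BB·BC·ABC·BB·ABC·ABC·BC·ABC·BB·BC·ABC·BB·ABC·BB·BC·ABC·BB·ABC·ABC·ABC·BB·BC·ABC·BB·ABC·ABC·BC·ABC·BB·ABC·ABC·ABC·BB·BC·ABC·BB·ABC·ABC·BC·ABC·BB·BC·ABC·BB·ABC·BB·BC·ABC·BB·ABC·ABC·ABC·BB·BC·ABC·BB·ABC·ABC·BC·ABC·BB·ABC·ABC·ABC·BB·BC·ABC·BB·ABC·ABC·BC·ABC·BB·BC·ABC·BB·ABC·BB·BC·ABC·BB·ABC·ABC·ABC·BB·BC·ABC·BB·ABC·ABC
    A ↦ BC
    B ↦ ABC
    C ↦ BB

A->BC, B->ABC, C->BB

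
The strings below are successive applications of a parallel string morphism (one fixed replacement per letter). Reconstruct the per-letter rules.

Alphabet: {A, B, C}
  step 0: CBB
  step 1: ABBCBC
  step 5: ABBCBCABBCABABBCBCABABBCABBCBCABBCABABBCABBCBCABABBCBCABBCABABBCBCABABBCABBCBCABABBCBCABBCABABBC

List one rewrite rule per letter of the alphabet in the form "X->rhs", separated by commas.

  step 0 ⇒ step 1: CBB ⇒ AB·BC·BC
    B ↦ BC
    C ↦ AB
    A ↦ AB  (constrained at step 1)

A->AB, B->BC, C->AB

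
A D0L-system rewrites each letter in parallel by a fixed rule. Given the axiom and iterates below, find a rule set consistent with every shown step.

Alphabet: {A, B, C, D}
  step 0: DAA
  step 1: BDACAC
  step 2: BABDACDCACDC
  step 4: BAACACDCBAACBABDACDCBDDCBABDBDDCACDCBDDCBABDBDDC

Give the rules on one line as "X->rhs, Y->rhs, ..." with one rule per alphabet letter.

A->AC, B->BA, C->DC, D->BD

  step 1 ⇒ step 2: BDACAC ⇒ BA·BD·AC·DC·AC·DC
    A ↦ AC
    B ↦ BA
    C ↦ DC
    D ↦ BD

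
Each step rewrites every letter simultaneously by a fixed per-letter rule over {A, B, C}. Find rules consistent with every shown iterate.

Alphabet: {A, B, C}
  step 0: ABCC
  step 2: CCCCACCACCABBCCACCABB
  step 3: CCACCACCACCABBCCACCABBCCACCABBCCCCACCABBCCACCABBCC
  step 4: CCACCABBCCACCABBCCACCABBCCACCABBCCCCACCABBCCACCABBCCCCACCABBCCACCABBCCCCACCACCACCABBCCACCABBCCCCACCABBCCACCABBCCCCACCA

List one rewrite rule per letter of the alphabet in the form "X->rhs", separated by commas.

A->BB, B->C, C->CCA

  step 3 ⇒ step 4: CCACCACCACCABBCCACCABBCCACCABBCCCCACCABBCCACCABBCC ⇒ CCA·CCA·BB·CCA·CCA·BB·CCA·CCA·BB·CCA·CCA·BB·C·C·CCA·CCA·BB·CCA·CCA·BB·C·C·CCA·CCA·BB·CCA·CCA·BB·C·C·CCA·CCA·CCA·CCA·BB·CCA·CCA·BB·C·C·CCA·CCA·BB·CCA·CCA·BB·C·C·CCA·CCA
    A ↦ BB
    B ↦ C
    C ↦ CCA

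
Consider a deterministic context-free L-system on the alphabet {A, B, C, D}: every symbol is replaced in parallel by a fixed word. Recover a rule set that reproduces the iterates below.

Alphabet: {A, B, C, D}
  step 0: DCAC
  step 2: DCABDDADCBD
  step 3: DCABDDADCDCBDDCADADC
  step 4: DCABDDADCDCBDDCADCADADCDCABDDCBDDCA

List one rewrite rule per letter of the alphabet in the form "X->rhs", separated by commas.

A->BD, B->DA, C->A, D->DC

  step 3 ⇒ step 4: DCABDDADCDCBDDCADADC ⇒ DC·A·BD·DA·DC·DC·BD·DC·A·DC·A·DA·DC·DC·A·BD·DC·BD·DC·A
    A ↦ BD
    B ↦ DA
    C ↦ A
    D ↦ DC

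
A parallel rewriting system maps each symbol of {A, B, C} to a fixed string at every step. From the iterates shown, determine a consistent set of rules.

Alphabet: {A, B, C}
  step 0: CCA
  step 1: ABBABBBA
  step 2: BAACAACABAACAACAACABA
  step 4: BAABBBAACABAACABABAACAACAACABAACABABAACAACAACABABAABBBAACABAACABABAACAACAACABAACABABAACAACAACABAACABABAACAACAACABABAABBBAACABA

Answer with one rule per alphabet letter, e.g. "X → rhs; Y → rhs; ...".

  step 1 ⇒ step 2: ABBABBBA ⇒ BA·ACA·ACA·BA·ACA·ACA·ACA·BA
    A ↦ BA
    B ↦ ACA
  step 0 ⇒ step 1: CCA ⇒ ABB·ABB·BA
    C ↦ ABB

A->BA, B->ACA, C->ABB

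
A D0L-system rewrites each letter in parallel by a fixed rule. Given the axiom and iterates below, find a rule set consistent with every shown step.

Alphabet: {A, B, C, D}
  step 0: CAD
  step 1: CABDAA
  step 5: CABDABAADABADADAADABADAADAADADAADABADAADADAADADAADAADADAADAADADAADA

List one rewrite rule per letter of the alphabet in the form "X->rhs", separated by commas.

  step 0 ⇒ step 1: CAD ⇒ CAB·DA·A
    A ↦ DA
    C ↦ CAB
    D ↦ A
    B ↦ BA  (constrained at step 1)

A->DA, B->BA, C->CAB, D->A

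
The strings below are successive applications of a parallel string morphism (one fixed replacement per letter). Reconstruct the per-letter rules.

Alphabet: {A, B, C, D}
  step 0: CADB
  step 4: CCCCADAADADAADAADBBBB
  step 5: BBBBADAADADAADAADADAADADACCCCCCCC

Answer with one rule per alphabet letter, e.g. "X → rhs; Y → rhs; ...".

A->AD, B->CC, C->B, D->A

  step 4 ⇒ step 5: CCCCADAADADAADAADBBBB ⇒ B·B·B·B·AD·A·AD·AD·A·AD·A·AD·AD·A·AD·AD·A·CC·CC·CC·CC
    A ↦ AD
    B ↦ CC
    C ↦ B
    D ↦ A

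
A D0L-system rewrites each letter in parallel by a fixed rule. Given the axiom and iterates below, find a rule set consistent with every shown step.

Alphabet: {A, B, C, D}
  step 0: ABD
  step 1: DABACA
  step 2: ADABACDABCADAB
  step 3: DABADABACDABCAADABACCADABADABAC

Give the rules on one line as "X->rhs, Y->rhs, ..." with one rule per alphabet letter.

  step 2 ⇒ step 3: ADABACDABCADAB ⇒ DAB·A·DAB·AC·DAB·CA·A·DAB·AC·CA·DAB·A·DAB·AC
    A ↦ DAB
    B ↦ AC
    C ↦ CA
    D ↦ A

A->DAB, B->AC, C->CA, D->A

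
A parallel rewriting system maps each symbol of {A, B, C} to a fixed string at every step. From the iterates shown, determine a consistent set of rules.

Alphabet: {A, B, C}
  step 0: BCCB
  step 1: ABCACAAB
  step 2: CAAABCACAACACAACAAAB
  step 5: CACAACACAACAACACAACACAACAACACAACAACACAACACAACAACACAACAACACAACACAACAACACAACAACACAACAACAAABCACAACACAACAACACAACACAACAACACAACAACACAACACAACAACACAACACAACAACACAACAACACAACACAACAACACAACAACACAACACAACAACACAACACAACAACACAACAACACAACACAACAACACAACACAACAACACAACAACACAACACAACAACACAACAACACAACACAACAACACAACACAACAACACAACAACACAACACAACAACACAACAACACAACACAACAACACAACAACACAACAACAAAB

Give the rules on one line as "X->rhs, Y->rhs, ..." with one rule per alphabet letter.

  step 1 ⇒ step 2: ABCACAAB ⇒ CAA·AB·CA·CAA·CA·CAA·CAA·AB
    A ↦ CAA
    B ↦ AB
    C ↦ CA

A->CAA, B->AB, C->CA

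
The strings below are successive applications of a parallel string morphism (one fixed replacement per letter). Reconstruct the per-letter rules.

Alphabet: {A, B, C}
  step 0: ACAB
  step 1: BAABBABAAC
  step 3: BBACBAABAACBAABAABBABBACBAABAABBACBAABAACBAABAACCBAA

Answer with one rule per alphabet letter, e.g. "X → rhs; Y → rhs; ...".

  step 0 ⇒ step 1: ACAB ⇒ BAA·BBA·BAA·C
    A ↦ BAA
    B ↦ C
    C ↦ BBA

A->BAA, B->C, C->BBA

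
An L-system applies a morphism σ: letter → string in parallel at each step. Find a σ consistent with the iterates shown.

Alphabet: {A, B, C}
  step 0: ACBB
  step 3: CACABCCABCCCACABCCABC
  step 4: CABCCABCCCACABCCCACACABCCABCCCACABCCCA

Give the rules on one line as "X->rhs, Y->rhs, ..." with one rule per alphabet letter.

A->BC, B->C, C->CA

  step 3 ⇒ step 4: CACABCCABCCCACABCCABC ⇒ CA·BC·CA·BC·C·CA·CA·BC·C·CA·CA·CA·BC·CA·BC·C·CA·CA·BC·C·CA
    A ↦ BC
    B ↦ C
    C ↦ CA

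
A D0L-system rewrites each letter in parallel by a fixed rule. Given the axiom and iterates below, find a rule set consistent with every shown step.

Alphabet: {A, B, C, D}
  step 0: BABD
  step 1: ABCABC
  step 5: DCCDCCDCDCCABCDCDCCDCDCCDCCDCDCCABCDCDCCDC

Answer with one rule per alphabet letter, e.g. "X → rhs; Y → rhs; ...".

A->C, B->AB, C->DC, D->C

  step 0 ⇒ step 1: BABD ⇒ AB·C·AB·C
    A ↦ C
    B ↦ AB
    D ↦ C
    C ↦ DC  (constrained at step 1)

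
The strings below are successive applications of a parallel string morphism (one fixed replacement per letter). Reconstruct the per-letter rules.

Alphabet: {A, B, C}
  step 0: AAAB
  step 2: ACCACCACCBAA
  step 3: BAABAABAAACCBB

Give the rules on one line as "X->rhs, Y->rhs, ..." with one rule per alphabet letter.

  step 2 ⇒ step 3: ACCACCACCBAA ⇒ B·A·A·B·A·A·B·A·A·ACC·B·B
    A ↦ B
    B ↦ ACC
    C ↦ A

A->B, B->ACC, C->A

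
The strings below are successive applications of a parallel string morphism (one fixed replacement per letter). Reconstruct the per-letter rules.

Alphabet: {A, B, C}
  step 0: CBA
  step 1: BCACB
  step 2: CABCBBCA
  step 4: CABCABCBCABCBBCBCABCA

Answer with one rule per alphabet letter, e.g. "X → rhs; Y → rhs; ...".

  step 1 ⇒ step 2: BCACB ⇒ CA·B·CB·B·CA
    A ↦ CB
    B ↦ CA
    C ↦ B

A->CB, B->CA, C->B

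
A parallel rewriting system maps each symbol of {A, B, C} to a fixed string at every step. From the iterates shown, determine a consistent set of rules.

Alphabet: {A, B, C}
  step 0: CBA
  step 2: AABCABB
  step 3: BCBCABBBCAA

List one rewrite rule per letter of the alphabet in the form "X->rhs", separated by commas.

A->BC, B->A, C->BB

  step 2 ⇒ step 3: AABCABB ⇒ BC·BC·A·BB·BC·A·A
    A ↦ BC
    B ↦ A
    C ↦ BB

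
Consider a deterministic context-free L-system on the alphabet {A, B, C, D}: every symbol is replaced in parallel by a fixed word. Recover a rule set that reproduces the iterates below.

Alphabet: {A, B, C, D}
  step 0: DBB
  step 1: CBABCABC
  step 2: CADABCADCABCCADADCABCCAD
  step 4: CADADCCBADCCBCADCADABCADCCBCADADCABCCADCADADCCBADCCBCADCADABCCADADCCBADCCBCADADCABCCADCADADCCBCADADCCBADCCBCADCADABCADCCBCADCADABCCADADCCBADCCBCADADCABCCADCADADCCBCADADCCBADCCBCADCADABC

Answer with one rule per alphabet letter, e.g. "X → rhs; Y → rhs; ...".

  step 1 ⇒ step 2: CBABCABC ⇒ CAD·ABC·ADC·ABC·CAD·ADC·ABC·CAD
    A ↦ ADC
    B ↦ ABC
    C ↦ CAD
  step 0 ⇒ step 1: DBB ⇒ CB·ABC·ABC
    D ↦ CB

A->ADC, B->ABC, C->CAD, D->CB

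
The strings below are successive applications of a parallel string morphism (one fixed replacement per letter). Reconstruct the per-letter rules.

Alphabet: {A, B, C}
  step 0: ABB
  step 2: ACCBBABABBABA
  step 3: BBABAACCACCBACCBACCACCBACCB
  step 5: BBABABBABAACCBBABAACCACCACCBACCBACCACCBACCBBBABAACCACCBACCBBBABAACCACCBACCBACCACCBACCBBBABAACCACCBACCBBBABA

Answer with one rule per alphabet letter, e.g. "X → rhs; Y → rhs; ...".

A->B, B->ACC, C->BA

  step 2 ⇒ step 3: ACCBBABABBABA ⇒ B·BA·BA·ACC·ACC·B·ACC·B·ACC·ACC·B·ACC·B
    A ↦ B
    B ↦ ACC
    C ↦ BA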